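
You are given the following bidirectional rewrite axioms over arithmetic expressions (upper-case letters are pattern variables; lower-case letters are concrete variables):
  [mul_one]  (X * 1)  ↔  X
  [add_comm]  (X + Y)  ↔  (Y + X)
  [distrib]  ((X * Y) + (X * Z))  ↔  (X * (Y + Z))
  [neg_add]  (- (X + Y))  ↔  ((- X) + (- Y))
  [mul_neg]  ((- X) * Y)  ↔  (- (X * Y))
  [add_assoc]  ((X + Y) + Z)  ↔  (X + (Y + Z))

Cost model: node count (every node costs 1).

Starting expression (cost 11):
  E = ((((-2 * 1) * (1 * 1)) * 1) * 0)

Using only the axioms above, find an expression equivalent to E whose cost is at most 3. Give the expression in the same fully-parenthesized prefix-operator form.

(-2 * 0)   [cost 3]

(1) (((-2 * 1) * (1 * 1)) * 1)  =[mul_one →]=  ((-2 * 1) * (1 * 1))    ⊢ (((-2 * 1) * (1 * 1)) * 0)
(2) (1 * 1)  =[mul_one →]=  1    ⊢ (((-2 * 1) * 1) * 0)
(3) (-2 * 1)  =[mul_one →]=  -2    ⊢ ((-2 * 1) * 0)
(4) (-2 * 1)  =[mul_one →]=  -2    ⊢ cost 3, within 3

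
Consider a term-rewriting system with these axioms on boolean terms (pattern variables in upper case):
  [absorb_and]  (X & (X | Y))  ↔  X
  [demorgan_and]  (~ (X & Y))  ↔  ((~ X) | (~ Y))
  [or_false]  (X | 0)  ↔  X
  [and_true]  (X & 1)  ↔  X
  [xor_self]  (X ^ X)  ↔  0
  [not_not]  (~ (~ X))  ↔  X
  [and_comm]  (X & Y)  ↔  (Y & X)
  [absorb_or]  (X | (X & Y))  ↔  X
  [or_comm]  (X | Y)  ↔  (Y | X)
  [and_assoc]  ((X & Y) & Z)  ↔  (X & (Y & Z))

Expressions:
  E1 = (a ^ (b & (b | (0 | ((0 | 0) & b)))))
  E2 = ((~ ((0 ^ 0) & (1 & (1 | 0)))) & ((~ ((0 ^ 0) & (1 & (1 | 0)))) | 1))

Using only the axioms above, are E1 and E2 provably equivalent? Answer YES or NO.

Every axiom is a valid identity, so a rewrite proof would force E1 and E2 to agree under every assignment.
At a=0, b=0: E1 = 0 but E2 = 1; they differ, so no derivation exists.

NO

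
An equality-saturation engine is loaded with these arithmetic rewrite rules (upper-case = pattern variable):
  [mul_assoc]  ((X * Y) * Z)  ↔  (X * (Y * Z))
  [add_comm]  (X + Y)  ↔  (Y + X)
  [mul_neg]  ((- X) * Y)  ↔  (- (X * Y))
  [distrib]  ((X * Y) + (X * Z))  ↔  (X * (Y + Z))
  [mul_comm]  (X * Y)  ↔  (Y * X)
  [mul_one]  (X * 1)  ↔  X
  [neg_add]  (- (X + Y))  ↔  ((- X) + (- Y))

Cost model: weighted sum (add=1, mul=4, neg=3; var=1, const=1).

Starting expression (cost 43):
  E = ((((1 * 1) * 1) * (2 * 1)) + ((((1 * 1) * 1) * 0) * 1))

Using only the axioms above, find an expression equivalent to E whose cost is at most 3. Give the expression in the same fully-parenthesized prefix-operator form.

(2 + 0)   [cost 3]

1. [mul_one →] ((1 * 1) * 1)  →  (1 * 1);  E = ((((1 * 1) * 1) * (2 * 1)) + (((1 * 1) * 0) * 1))
2. [mul_one →] (1 * 1)  →  1;  E = (((1 * 1) * (2 * 1)) + (((1 * 1) * 0) * 1))
3. [add_comm →] (((1 * 1) * (2 * 1)) + (((1 * 1) * 0) * 1))  →  ((((1 * 1) * 0) * 1) + ((1 * 1) * (2 * 1)))
4. [mul_one →] (1 * 1)  →  1;  E = ((((1 * 1) * 0) * 1) + (1 * (2 * 1)))
5. [add_comm →] ((((1 * 1) * 0) * 1) + (1 * (2 * 1)))  →  ((1 * (2 * 1)) + (((1 * 1) * 0) * 1))
6. [mul_one →] (2 * 1)  →  2;  E = ((1 * 2) + (((1 * 1) * 0) * 1))
7. [mul_one →] (1 * 1)  →  1;  E = ((1 * 2) + ((1 * 0) * 1))
8. [mul_comm →] (1 * 0)  →  (0 * 1);  E = ((1 * 2) + ((0 * 1) * 1))
9. [mul_one →] (0 * 1)  →  0;  E = ((1 * 2) + (0 * 1))
10. [mul_comm →] (1 * 2)  →  (2 * 1);  E = ((2 * 1) + (0 * 1))
11. [mul_one →] (2 * 1)  →  2;  E = (2 + (0 * 1))
12. [mul_one →] (0 * 1)  →  0;  cost 3 ≤ 3, done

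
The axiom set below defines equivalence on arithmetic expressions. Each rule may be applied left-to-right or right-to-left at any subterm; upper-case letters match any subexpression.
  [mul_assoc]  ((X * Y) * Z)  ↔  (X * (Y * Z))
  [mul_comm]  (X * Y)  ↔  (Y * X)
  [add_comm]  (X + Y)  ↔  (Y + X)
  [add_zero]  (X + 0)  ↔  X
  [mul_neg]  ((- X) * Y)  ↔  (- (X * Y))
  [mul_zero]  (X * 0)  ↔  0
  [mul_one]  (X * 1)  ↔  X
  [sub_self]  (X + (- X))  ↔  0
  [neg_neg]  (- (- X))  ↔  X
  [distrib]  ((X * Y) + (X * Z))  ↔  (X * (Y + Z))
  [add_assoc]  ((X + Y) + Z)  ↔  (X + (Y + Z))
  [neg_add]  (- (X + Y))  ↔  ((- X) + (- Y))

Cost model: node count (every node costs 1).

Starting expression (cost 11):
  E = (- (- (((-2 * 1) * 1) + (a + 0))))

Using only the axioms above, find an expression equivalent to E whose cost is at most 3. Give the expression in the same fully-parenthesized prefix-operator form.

(-2 + a)   [cost 3]

step 1: mul_one (→) rewrites (-2 * 1) into -2, now (- (- ((-2 * 1) + (a + 0))))
step 2: mul_one (→) rewrites (-2 * 1) into -2, now (- (- (-2 + (a + 0))))
step 3: neg_neg (→) rewrites (- (- (-2 + (a + 0)))) into (-2 + (a + 0))
step 4: add_zero (→) rewrites (a + 0) into a, reaching cost 3 (bound 3)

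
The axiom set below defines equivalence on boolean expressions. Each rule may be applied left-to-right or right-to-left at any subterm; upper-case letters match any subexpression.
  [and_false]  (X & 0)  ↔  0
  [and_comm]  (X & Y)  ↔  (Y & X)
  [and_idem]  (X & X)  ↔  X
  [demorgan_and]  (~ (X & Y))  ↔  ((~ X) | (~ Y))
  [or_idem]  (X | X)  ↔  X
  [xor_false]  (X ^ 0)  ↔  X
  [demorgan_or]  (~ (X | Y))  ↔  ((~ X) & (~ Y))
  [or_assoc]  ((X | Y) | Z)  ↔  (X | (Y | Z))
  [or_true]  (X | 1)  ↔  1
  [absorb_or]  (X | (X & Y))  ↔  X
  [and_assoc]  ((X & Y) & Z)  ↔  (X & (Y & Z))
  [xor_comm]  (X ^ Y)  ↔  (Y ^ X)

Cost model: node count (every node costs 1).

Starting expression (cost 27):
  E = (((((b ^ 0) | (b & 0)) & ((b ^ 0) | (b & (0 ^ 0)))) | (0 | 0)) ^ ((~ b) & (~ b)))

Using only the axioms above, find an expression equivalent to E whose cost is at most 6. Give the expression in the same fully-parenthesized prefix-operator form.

(1) (0 ^ 0)  =[xor_false →]=  0    ⊢ (((((b ^ 0) | (b & 0)) & ((b ^ 0) | (b & 0))) | (0 | 0)) ^ ((~ b) & (~ b)))
(2) ((~ b) & (~ b))  =[and_idem →]=  (~ b)    ⊢ (((((b ^ 0) | (b & 0)) & ((b ^ 0) | (b & 0))) | (0 | 0)) ^ (~ b))
(3) (0 | 0)  =[or_idem →]=  0    ⊢ (((((b ^ 0) | (b & 0)) & ((b ^ 0) | (b & 0))) | 0) ^ (~ b))
(4) (((b ^ 0) | (b & 0)) & ((b ^ 0) | (b & 0)))  =[and_idem →]=  ((b ^ 0) | (b & 0))    ⊢ ((((b ^ 0) | (b & 0)) | 0) ^ (~ b))
(5) (b ^ 0)  =[xor_false →]=  b    ⊢ (((b | (b & 0)) | 0) ^ (~ b))
(6) (b | (b & 0))  =[absorb_or →]=  b    ⊢ cost 6, within 6

((b | 0) ^ (~ b))   [cost 6]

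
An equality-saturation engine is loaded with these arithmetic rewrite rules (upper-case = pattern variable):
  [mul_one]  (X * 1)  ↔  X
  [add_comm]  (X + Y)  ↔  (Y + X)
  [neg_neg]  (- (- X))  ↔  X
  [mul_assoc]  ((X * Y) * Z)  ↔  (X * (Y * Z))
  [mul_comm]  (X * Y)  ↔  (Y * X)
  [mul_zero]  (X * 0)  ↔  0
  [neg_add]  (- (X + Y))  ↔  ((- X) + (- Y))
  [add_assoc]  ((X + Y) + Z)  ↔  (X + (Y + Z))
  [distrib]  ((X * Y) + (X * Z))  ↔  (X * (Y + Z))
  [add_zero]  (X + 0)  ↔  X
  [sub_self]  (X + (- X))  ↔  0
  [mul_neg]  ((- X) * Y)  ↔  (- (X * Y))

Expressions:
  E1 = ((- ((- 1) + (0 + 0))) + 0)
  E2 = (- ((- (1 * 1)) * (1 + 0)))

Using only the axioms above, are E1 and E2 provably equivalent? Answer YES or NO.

YES

(1) (0 + 0)  =[add_zero →]=  0    ⊢ ((- ((- 1) + 0)) + 0)
(2) ((- ((- 1) + 0)) + 0)  =[add_zero →]=  (- ((- 1) + 0))
(3) ((- 1) + 0)  =[add_zero →]=  (- 1)    ⊢ (- (- 1))
(4) (- 1)  =[mul_one ←]=  ((- 1) * 1)    ⊢ (- ((- 1) * 1))
(5) 1  =[mul_one ←]=  (1 * 1)    ⊢ (- ((- (1 * 1)) * 1))
(6) 1  =[add_zero ←]=  (1 + 0)    ⊢ E2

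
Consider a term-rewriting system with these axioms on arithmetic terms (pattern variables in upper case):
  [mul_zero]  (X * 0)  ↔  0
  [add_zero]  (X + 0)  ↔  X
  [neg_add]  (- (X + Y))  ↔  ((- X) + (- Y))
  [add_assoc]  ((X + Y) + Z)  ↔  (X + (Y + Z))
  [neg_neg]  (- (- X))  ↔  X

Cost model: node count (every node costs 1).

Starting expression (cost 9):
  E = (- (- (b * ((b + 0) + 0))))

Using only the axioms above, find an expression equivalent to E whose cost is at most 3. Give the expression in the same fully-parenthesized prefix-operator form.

step 1: neg_neg (→) rewrites (- (- (b * ((b + 0) + 0)))) into (b * ((b + 0) + 0))
step 2: add_zero (→) rewrites ((b + 0) + 0) into (b + 0), now (b * (b + 0))
step 3: add_zero (→) rewrites (b + 0) into b, reaching cost 3 (bound 3)

(b * b)   [cost 3]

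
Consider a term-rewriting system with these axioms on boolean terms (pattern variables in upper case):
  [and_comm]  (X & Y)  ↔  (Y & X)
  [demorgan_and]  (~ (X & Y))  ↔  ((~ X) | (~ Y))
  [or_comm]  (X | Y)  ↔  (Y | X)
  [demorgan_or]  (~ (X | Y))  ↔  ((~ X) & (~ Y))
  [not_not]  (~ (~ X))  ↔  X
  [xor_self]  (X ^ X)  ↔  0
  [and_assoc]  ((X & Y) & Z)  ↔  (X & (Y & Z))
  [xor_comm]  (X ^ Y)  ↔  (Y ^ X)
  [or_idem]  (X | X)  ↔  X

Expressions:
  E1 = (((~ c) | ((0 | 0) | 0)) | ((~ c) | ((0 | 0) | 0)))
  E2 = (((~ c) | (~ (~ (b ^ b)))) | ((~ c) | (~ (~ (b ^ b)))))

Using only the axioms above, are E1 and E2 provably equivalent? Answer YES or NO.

step 1: or_idem (→) rewrites (((~ c) | ((0 | 0) | 0)) | ((~ c) | ((0 | 0) | 0))) into ((~ c) | ((0 | 0) | 0))
step 2: or_idem (→) rewrites (0 | 0) into 0, now ((~ c) | (0 | 0))
step 3: or_idem (→) rewrites (0 | 0) into 0, now ((~ c) | 0)
step 4: not_not (←) rewrites 0 into (~ (~ 0)), now ((~ c) | (~ (~ 0)))
step 5: xor_self (←) rewrites 0 into (b ^ b), now ((~ c) | (~ (~ (b ^ b))))
step 6: or_idem (←) rewrites ((~ c) | (~ (~ (b ^ b)))) into (((~ c) | (~ (~ (b ^ b)))) | ((~ c) | (~ (~ (b ^ b))))), which is E2

YES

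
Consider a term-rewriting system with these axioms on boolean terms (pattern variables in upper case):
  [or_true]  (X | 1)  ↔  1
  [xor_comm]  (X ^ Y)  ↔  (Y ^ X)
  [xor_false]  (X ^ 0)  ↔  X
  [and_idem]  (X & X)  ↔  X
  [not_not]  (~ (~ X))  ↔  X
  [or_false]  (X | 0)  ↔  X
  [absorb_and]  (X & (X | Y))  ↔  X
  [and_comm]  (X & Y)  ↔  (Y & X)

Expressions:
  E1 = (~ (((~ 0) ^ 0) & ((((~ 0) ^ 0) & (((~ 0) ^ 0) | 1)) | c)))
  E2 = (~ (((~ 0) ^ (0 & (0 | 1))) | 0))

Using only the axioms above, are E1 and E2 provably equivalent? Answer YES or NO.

step 1: absorb_and (→) rewrites (((~ 0) ^ 0) & (((~ 0) ^ 0) | 1)) into ((~ 0) ^ 0), now (~ (((~ 0) ^ 0) & (((~ 0) ^ 0) | c)))
step 2: absorb_and (→) rewrites (((~ 0) ^ 0) & (((~ 0) ^ 0) | c)) into ((~ 0) ^ 0), now (~ ((~ 0) ^ 0))
step 3: xor_false (→) rewrites ((~ 0) ^ 0) into (~ 0), now (~ (~ 0))
step 4: or_false (←) rewrites (~ 0) into ((~ 0) | 0), now (~ ((~ 0) | 0))
step 5: xor_false (←) rewrites (~ 0) into ((~ 0) ^ 0), now (~ (((~ 0) ^ 0) | 0))
step 6: absorb_and (←) rewrites 0 into (0 & (0 | 1)), which is E2

YES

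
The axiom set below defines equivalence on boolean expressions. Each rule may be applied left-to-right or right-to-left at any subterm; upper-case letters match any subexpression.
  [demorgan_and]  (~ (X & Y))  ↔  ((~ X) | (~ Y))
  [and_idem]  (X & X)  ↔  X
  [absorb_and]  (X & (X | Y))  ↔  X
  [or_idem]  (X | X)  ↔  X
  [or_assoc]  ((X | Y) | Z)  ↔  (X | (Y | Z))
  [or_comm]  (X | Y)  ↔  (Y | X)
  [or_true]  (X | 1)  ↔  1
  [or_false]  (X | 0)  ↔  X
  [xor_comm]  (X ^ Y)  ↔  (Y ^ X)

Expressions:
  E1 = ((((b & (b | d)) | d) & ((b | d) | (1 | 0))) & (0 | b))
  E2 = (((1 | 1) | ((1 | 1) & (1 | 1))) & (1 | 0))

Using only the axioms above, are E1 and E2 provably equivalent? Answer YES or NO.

The axioms are sound identities: if E1 ↔* E2 then E1 and E2 evaluate identically under any assignment.
Under b=0, d=0: E1 evaluates to 0, E2 to 1. Distinct ⇒ no rewrite sequence connects them.

NO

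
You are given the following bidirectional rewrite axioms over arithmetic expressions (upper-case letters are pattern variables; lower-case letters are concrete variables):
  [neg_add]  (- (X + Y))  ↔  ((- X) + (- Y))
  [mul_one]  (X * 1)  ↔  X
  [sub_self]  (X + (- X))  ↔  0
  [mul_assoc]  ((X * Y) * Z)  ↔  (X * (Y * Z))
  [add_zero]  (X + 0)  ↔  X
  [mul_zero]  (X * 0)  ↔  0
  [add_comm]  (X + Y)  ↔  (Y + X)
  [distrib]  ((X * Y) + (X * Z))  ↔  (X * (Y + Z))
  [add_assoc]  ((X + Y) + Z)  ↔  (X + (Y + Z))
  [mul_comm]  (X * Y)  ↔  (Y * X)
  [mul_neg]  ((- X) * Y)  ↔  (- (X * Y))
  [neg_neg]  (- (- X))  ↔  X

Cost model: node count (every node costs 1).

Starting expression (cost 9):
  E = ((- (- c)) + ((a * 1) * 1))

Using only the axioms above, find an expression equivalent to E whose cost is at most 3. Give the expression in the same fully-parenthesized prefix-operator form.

(c + a)   [cost 3]

step 1: neg_neg (→) rewrites (- (- c)) into c, now (c + ((a * 1) * 1))
step 2: mul_one (→) rewrites ((a * 1) * 1) into (a * 1), now (c + (a * 1))
step 3: mul_one (→) rewrites (a * 1) into a, reaching cost 3 (bound 3)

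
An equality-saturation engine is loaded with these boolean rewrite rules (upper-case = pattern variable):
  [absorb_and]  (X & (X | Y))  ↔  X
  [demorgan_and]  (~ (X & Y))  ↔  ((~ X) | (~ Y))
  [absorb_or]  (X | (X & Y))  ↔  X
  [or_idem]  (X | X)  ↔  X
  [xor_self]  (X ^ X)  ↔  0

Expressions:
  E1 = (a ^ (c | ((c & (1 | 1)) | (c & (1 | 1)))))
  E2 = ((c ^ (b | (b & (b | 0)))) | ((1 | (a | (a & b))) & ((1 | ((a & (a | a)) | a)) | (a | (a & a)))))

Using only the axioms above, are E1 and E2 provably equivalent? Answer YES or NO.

NO

The axioms are sound identities: if E1 ↔* E2 then E1 and E2 evaluate identically under any assignment.
Under a=0, b=0, c=0: E1 evaluates to 0, E2 to 1. Distinct ⇒ no rewrite sequence connects them.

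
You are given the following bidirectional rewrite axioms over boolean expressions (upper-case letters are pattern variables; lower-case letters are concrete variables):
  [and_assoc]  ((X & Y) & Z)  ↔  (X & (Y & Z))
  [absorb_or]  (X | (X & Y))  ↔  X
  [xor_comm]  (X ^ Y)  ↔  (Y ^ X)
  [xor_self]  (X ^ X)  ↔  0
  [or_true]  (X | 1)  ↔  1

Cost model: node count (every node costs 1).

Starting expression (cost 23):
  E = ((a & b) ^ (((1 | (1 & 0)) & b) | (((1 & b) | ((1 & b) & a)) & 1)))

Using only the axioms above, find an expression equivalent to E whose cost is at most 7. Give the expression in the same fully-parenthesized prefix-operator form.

1. [absorb_or →] ((1 & b) | ((1 & b) & a))  →  (1 & b);  E = ((a & b) ^ (((1 | (1 & 0)) & b) | ((1 & b) & 1)))
2. [absorb_or →] (1 | (1 & 0))  →  1;  E = ((a & b) ^ ((1 & b) | ((1 & b) & 1)))
3. [absorb_or →] ((1 & b) | ((1 & b) & 1))  →  (1 & b);  cost 7 ≤ 7, done

((a & b) ^ (1 & b))   [cost 7]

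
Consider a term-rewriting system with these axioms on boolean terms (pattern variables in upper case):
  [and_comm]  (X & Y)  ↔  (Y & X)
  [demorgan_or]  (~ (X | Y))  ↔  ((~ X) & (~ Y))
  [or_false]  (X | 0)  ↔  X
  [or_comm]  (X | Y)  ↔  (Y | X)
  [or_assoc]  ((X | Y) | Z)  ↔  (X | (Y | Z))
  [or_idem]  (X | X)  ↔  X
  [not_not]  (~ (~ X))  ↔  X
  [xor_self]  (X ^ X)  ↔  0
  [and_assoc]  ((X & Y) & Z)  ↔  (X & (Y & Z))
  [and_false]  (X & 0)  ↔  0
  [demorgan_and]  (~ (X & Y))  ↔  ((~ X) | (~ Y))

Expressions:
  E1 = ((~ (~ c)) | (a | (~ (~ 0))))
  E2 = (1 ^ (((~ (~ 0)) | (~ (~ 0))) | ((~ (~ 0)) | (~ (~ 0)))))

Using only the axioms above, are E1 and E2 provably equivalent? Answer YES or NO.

All listed rules preserve value, hence provable equivalence implies equal values everywhere; look for a separating assignment.
a=0, c=0 gives E1 ↦ 0, E2 ↦ 1; values differ ⇒ not provably equivalent.

NO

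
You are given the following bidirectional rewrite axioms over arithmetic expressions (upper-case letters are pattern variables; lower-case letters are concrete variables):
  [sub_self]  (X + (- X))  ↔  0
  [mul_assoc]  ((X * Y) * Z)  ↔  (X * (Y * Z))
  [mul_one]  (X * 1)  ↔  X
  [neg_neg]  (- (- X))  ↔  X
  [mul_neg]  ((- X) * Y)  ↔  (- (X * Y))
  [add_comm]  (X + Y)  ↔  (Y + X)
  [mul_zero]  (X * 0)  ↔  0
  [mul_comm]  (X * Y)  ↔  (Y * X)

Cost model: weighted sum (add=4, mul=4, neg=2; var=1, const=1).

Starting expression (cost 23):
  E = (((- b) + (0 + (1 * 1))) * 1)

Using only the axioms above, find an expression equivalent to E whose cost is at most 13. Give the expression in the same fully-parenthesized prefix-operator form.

((- b) + (0 + 1))   [cost 13]

1. [mul_one →] (1 * 1)  →  1;  E = (((- b) + (0 + 1)) * 1)
2. [mul_one →] (((- b) + (0 + 1)) * 1)  →  ((- b) + (0 + 1));  cost 13 ≤ 13, done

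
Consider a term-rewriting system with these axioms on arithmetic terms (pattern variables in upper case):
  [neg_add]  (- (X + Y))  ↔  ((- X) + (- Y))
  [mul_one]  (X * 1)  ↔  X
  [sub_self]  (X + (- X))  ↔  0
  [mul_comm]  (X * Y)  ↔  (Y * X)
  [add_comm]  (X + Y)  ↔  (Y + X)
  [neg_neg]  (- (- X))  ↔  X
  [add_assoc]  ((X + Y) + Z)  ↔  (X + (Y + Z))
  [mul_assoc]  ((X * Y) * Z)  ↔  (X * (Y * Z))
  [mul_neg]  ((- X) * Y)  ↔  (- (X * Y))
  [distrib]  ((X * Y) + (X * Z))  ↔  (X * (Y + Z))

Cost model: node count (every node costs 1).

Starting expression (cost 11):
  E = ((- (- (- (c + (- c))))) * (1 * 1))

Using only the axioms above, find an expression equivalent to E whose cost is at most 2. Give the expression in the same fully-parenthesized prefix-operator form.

step 1: neg_neg (→) rewrites (- (- (c + (- c)))) into (c + (- c)), now ((- (c + (- c))) * (1 * 1))
step 2: sub_self (→) rewrites (c + (- c)) into 0, now ((- 0) * (1 * 1))
step 3: mul_one (→) rewrites (1 * 1) into 1, now ((- 0) * 1)
step 4: mul_one (→) rewrites ((- 0) * 1) into (- 0), reaching cost 2 (bound 2)

(- 0)   [cost 2]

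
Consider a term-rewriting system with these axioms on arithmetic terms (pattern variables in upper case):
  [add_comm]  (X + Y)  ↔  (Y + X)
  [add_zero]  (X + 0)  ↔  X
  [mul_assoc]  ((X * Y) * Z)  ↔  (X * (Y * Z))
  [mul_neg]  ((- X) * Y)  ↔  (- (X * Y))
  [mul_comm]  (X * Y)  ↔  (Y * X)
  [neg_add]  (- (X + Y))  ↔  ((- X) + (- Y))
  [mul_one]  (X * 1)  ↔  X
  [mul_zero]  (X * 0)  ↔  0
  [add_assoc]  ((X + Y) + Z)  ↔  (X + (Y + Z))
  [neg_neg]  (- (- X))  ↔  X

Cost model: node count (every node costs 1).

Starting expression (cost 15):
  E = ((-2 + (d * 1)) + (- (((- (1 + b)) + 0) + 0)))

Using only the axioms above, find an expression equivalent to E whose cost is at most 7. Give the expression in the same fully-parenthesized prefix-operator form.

((-2 + d) + (1 + b))   [cost 7]

step 1: add_zero (→) rewrites (((- (1 + b)) + 0) + 0) into ((- (1 + b)) + 0), now ((-2 + (d * 1)) + (- ((- (1 + b)) + 0)))
step 2: add_zero (→) rewrites ((- (1 + b)) + 0) into (- (1 + b)), now ((-2 + (d * 1)) + (- (- (1 + b))))
step 3: neg_neg (→) rewrites (- (- (1 + b))) into (1 + b), now ((-2 + (d * 1)) + (1 + b))
step 4: mul_one (→) rewrites (d * 1) into d, reaching cost 7 (bound 7)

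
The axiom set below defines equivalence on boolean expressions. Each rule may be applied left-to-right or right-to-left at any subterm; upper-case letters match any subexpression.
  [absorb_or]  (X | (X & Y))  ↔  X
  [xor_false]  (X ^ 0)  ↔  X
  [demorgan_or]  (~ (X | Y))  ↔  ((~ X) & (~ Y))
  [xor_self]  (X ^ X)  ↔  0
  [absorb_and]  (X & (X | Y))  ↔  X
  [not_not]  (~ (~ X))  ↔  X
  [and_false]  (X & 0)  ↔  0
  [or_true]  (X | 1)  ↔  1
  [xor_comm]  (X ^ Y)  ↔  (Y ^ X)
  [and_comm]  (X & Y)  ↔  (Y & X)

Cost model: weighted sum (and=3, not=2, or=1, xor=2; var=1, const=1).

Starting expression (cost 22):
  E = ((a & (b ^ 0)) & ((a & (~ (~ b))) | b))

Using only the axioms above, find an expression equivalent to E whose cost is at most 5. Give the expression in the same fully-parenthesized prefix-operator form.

(a & b)   [cost 5]

1. [not_not →] (~ (~ b))  →  b;  E = ((a & (b ^ 0)) & ((a & b) | b))
2. [xor_false →] (b ^ 0)  →  b;  E = ((a & b) & ((a & b) | b))
3. [absorb_and →] ((a & b) & ((a & b) | b))  →  (a & b);  cost 5 ≤ 5, done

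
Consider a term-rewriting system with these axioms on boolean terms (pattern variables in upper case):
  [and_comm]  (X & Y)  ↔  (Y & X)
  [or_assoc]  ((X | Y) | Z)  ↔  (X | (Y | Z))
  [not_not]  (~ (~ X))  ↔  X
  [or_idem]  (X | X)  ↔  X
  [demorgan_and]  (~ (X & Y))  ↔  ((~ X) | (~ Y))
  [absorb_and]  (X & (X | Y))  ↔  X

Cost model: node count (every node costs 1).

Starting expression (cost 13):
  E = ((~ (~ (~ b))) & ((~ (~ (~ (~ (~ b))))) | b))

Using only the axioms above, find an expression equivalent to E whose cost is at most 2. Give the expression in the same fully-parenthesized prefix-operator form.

(~ b)   [cost 2]

step 1: not_not (→) rewrites (~ (~ (~ b))) into (~ b), now ((~ (~ (~ b))) & ((~ (~ (~ b))) | b))
step 2: absorb_and (→) rewrites ((~ (~ (~ b))) & ((~ (~ (~ b))) | b)) into (~ (~ (~ b)))
step 3: not_not (→) rewrites (~ (~ b)) into b, reaching cost 2 (bound 2)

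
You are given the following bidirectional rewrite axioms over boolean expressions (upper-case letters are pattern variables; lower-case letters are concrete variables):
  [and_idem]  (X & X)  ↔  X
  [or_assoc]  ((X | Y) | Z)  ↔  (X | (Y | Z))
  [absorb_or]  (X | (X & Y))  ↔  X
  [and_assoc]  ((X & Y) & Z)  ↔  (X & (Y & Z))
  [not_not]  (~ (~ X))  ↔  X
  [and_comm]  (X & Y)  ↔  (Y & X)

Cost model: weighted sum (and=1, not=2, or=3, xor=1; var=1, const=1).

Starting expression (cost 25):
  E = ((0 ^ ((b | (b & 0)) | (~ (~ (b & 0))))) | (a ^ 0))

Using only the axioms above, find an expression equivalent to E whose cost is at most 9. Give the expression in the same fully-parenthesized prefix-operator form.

(1) (b | (b & 0))  =[absorb_or →]=  b    ⊢ ((0 ^ (b | (~ (~ (b & 0))))) | (a ^ 0))
(2) (~ (~ (b & 0)))  =[not_not →]=  (b & 0)    ⊢ ((0 ^ (b | (b & 0))) | (a ^ 0))
(3) (b | (b & 0))  =[absorb_or →]=  b    ⊢ cost 9, within 9

((0 ^ b) | (a ^ 0))   [cost 9]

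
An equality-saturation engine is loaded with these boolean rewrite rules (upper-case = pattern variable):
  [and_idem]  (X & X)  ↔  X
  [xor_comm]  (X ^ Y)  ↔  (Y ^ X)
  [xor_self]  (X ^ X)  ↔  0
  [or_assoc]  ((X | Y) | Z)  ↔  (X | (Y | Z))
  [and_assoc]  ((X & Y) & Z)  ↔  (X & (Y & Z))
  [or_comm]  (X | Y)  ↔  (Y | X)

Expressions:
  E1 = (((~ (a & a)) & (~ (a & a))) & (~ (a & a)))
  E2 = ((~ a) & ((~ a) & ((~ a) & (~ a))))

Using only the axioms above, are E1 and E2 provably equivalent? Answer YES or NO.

YES

1. [and_idem →] ((~ (a & a)) & (~ (a & a)))  →  (~ (a & a));  E1 = ((~ (a & a)) & (~ (a & a)))
2. [and_idem →] ((~ (a & a)) & (~ (a & a)))  →  (~ (a & a))
3. [and_idem →] (a & a)  →  a;  E1 = (~ a)
4. [and_idem ←] (~ a)  →  ((~ a) & (~ a))
5. [and_idem ←] (~ a)  →  ((~ a) & (~ a));  E1 = ((~ a) & ((~ a) & (~ a)))
6. [and_idem ←] (~ a)  →  ((~ a) & (~ a));  this is E2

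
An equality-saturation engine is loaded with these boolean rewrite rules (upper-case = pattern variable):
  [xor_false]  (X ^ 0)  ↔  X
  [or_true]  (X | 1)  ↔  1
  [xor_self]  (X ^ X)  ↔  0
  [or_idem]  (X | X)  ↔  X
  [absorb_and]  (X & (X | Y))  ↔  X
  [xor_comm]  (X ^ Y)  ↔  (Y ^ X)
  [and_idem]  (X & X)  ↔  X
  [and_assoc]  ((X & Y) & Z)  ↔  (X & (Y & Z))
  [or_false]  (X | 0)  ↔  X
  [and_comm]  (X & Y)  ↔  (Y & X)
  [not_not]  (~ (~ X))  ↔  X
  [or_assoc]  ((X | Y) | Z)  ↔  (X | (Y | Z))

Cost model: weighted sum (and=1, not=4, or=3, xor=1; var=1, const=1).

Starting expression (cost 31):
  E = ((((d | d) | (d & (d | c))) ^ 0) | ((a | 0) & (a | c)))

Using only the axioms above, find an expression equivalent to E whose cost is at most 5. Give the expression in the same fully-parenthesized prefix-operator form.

(d | a)   [cost 5]

1. [absorb_and →] (d & (d | c))  →  d;  E = ((((d | d) | d) ^ 0) | ((a | 0) & (a | c)))
2. [or_false →] (a | 0)  →  a;  E = ((((d | d) | d) ^ 0) | (a & (a | c)))
3. [absorb_and →] (a & (a | c))  →  a;  E = ((((d | d) | d) ^ 0) | a)
4. [xor_false →] (((d | d) | d) ^ 0)  →  ((d | d) | d);  E = (((d | d) | d) | a)
5. [or_idem →] (d | d)  →  d;  E = ((d | d) | a)
6. [or_idem →] (d | d)  →  d;  cost 5 ≤ 5, done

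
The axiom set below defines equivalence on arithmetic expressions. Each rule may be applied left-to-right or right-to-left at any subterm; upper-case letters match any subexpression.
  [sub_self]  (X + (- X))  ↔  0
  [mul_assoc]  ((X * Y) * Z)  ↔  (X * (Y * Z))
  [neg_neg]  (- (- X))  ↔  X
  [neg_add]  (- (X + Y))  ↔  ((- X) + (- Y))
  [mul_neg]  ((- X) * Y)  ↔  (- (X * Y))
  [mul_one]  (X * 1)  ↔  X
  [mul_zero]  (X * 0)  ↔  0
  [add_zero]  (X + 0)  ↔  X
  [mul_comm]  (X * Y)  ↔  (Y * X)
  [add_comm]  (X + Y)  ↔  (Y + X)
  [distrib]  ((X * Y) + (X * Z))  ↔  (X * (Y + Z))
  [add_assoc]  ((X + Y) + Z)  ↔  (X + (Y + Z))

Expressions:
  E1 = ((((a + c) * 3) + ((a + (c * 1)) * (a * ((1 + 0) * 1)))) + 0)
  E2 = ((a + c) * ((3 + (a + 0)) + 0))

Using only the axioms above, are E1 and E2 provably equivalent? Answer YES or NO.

YES

1. [mul_one →] ((1 + 0) * 1)  →  (1 + 0);  E1 = ((((a + c) * 3) + ((a + (c * 1)) * (a * (1 + 0)))) + 0)
2. [add_zero →] (1 + 0)  →  1;  E1 = ((((a + c) * 3) + ((a + (c * 1)) * (a * 1))) + 0)
3. [add_zero →] ((((a + c) * 3) + ((a + (c * 1)) * (a * 1))) + 0)  →  (((a + c) * 3) + ((a + (c * 1)) * (a * 1)))
4. [mul_one →] (a * 1)  →  a;  E1 = (((a + c) * 3) + ((a + (c * 1)) * a))
5. [mul_one →] (c * 1)  →  c;  E1 = (((a + c) * 3) + ((a + c) * a))
6. [distrib →] (((a + c) * 3) + ((a + c) * a))  →  ((a + c) * (3 + a))
7. [add_zero ←] a  →  (a + 0);  E1 = ((a + c) * (3 + (a + 0)))
8. [add_assoc ←] (3 + (a + 0))  →  ((3 + a) + 0);  E1 = ((a + c) * ((3 + a) + 0))
9. [add_zero ←] a  →  (a + 0);  this is E2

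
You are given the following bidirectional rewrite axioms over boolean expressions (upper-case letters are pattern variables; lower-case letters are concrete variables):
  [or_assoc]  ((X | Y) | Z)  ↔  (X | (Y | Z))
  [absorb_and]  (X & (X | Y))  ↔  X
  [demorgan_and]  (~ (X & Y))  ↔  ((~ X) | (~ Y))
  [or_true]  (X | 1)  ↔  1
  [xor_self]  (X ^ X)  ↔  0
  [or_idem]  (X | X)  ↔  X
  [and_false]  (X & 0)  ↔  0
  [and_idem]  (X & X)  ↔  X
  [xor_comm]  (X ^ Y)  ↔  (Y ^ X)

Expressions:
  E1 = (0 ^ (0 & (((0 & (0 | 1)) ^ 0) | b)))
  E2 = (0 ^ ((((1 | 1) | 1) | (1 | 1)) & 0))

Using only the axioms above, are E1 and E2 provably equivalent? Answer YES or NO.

(1) (0 & (0 | 1))  =[absorb_and →]=  0    ⊢ (0 ^ (0 & ((0 ^ 0) | b)))
(2) (0 ^ 0)  =[xor_self →]=  0    ⊢ (0 ^ (0 & (0 | b)))
(3) (0 & (0 | b))  =[absorb_and →]=  0    ⊢ (0 ^ 0)
(4) 0  =[and_false ←]=  (1 & 0)    ⊢ (0 ^ (1 & 0))
(5) 1  =[or_idem ←]=  (1 | 1)    ⊢ (0 ^ ((1 | 1) & 0))
(6) (1 | 1)  =[or_idem ←]=  ((1 | 1) | (1 | 1))    ⊢ (0 ^ (((1 | 1) | (1 | 1)) & 0))
(7) 1  =[or_idem ←]=  (1 | 1)    ⊢ E2

YES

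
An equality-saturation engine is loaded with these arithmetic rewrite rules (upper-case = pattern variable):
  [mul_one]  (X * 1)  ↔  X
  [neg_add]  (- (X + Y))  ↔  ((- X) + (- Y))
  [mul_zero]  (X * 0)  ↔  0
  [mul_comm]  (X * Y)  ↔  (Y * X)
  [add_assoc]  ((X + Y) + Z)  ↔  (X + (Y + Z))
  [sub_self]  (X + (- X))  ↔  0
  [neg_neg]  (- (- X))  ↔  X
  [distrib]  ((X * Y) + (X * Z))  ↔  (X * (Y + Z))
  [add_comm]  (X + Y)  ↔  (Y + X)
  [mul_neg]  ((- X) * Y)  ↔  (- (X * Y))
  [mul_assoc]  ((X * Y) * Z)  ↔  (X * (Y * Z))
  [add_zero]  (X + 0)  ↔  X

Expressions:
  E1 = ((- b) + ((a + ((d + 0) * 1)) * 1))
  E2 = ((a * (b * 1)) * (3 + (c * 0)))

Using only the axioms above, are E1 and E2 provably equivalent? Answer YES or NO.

The axioms are sound identities: if E1 ↔* E2 then E1 and E2 evaluate identically under any assignment.
Under a=0, b=0, c=0, d=1: E1 evaluates to 1, E2 to 0. Distinct ⇒ no rewrite sequence connects them.

NO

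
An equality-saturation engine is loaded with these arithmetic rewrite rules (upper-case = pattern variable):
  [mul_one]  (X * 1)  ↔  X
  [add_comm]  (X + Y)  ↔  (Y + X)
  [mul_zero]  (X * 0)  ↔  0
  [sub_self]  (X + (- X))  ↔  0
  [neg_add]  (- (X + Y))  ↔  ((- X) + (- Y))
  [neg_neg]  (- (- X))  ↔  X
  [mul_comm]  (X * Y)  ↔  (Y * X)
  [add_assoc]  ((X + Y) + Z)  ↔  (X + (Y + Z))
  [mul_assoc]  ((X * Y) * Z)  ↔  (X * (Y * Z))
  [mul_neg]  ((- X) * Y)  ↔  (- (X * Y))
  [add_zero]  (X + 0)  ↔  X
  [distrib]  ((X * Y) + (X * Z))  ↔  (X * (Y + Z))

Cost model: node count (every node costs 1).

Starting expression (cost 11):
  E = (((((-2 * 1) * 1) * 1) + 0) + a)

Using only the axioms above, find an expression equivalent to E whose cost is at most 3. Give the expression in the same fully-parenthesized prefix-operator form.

(-2 + a)   [cost 3]

1. [mul_one →] ((-2 * 1) * 1)  →  (-2 * 1);  E = ((((-2 * 1) * 1) + 0) + a)
2. [mul_one →] (-2 * 1)  →  -2;  E = (((-2 * 1) + 0) + a)
3. [mul_one →] (-2 * 1)  →  -2;  E = ((-2 + 0) + a)
4. [add_zero →] (-2 + 0)  →  -2;  cost 3 ≤ 3, done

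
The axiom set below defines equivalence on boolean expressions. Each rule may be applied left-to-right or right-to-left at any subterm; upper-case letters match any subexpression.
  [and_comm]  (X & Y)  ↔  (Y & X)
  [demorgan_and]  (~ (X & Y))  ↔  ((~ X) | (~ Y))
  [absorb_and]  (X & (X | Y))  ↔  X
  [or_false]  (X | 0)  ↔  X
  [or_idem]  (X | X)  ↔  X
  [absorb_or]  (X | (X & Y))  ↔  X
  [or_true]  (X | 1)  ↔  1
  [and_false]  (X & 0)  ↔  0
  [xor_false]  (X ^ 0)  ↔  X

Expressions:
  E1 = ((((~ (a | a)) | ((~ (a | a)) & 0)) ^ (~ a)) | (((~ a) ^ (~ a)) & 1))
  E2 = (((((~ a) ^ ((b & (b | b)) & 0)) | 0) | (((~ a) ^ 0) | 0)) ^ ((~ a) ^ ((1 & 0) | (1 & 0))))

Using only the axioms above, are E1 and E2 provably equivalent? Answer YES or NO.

YES

1. [absorb_or →] ((~ (a | a)) | ((~ (a | a)) & 0))  →  (~ (a | a));  E1 = (((~ (a | a)) ^ (~ a)) | (((~ a) ^ (~ a)) & 1))
2. [or_idem →] (a | a)  →  a;  E1 = (((~ a) ^ (~ a)) | (((~ a) ^ (~ a)) & 1))
3. [absorb_or →] (((~ a) ^ (~ a)) | (((~ a) ^ (~ a)) & 1))  →  ((~ a) ^ (~ a))
4. [or_false ←] (~ a)  →  ((~ a) | 0);  E1 = (((~ a) | 0) ^ (~ a))
5. [xor_false ←] (~ a)  →  ((~ a) ^ 0);  E1 = (((~ a) | 0) ^ ((~ a) ^ 0))
6. [and_false ←] 0  →  (1 & 0);  E1 = (((~ a) | 0) ^ ((~ a) ^ (1 & 0)))
7. [xor_false ←] (~ a)  →  ((~ a) ^ 0);  E1 = ((((~ a) ^ 0) | 0) ^ ((~ a) ^ (1 & 0)))
8. [or_idem ←] (((~ a) ^ 0) | 0)  →  ((((~ a) ^ 0) | 0) | (((~ a) ^ 0) | 0));  E1 = (((((~ a) ^ 0) | 0) | (((~ a) ^ 0) | 0)) ^ ((~ a) ^ (1 & 0)))
9. [and_false ←] 0  →  (b & 0);  E1 = (((((~ a) ^ (b & 0)) | 0) | (((~ a) ^ 0) | 0)) ^ ((~ a) ^ (1 & 0)))
10. [or_idem ←] (1 & 0)  →  ((1 & 0) | (1 & 0));  E1 = (((((~ a) ^ (b & 0)) | 0) | (((~ a) ^ 0) | 0)) ^ ((~ a) ^ ((1 & 0) | (1 & 0))))
11. [absorb_and ←] b  →  (b & (b | b));  this is E2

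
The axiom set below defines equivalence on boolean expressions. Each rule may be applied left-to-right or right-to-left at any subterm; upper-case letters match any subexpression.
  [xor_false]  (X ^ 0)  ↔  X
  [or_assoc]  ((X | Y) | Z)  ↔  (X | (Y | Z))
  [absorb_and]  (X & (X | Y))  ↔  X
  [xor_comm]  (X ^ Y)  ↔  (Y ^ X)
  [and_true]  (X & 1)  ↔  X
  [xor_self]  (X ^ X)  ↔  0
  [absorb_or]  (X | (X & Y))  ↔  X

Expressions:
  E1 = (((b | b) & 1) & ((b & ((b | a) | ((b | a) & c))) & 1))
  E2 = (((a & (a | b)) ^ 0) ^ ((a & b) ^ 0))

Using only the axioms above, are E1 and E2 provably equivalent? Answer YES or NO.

NO

The axioms are sound identities: if E1 ↔* E2 then E1 and E2 evaluate identically under any assignment.
Under a=0, b=1, c=0: E1 evaluates to 1, E2 to 0. Distinct ⇒ no rewrite sequence connects them.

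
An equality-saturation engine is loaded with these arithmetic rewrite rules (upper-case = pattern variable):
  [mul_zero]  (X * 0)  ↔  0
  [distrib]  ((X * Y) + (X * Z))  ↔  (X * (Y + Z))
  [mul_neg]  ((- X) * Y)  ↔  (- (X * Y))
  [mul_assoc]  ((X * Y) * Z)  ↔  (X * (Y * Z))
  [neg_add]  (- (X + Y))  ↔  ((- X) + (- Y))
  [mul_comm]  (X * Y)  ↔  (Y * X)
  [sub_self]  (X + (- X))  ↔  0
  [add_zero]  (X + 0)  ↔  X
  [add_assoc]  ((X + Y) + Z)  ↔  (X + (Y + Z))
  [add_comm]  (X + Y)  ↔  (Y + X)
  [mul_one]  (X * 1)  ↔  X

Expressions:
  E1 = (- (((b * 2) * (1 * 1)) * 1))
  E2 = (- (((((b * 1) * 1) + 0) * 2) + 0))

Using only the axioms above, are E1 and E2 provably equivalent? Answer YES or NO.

YES

1. [mul_one →] (1 * 1)  →  1;  E1 = (- (((b * 2) * 1) * 1))
2. [mul_one →] (((b * 2) * 1) * 1)  →  ((b * 2) * 1);  E1 = (- ((b * 2) * 1))
3. [mul_one →] ((b * 2) * 1)  →  (b * 2);  E1 = (- (b * 2))
4. [add_zero ←] (b * 2)  →  ((b * 2) + 0);  E1 = (- ((b * 2) + 0))
5. [add_zero ←] b  →  (b + 0);  E1 = (- (((b + 0) * 2) + 0))
6. [mul_one ←] b  →  (b * 1);  E1 = (- ((((b * 1) + 0) * 2) + 0))
7. [mul_one ←] (b * 1)  →  ((b * 1) * 1);  this is E2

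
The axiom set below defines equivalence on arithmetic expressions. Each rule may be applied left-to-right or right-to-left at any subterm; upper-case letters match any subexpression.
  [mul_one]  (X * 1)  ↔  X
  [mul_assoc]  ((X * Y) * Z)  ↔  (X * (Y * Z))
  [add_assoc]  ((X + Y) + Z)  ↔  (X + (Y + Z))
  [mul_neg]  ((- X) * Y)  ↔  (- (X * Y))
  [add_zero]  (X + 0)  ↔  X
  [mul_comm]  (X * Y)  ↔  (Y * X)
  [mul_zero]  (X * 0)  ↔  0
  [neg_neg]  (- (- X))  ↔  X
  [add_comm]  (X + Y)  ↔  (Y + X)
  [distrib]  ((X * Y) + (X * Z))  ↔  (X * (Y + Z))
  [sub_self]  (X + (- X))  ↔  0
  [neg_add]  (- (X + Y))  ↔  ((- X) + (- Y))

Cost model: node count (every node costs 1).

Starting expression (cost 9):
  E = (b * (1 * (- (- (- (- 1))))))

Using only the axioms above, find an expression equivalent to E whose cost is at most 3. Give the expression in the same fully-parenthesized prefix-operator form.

1. [neg_neg →] (- (- (- (- 1))))  →  (- (- 1));  E = (b * (1 * (- (- 1))))
2. [neg_neg →] (- (- 1))  →  1;  E = (b * (1 * 1))
3. [mul_one →] (1 * 1)  →  1;  cost 3 ≤ 3, done

(b * 1)   [cost 3]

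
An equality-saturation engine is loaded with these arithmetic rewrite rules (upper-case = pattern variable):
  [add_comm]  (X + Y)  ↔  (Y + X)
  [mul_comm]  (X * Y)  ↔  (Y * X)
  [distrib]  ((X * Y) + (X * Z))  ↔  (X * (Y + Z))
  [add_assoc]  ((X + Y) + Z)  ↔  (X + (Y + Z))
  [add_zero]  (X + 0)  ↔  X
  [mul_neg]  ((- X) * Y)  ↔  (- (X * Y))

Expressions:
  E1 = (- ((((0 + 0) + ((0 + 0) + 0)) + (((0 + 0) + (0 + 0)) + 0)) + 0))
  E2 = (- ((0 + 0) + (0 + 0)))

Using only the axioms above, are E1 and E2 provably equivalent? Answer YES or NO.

YES

step 1: add_zero (→) rewrites ((((0 + 0) + ((0 + 0) + 0)) + (((0 + 0) + (0 + 0)) + 0)) + 0) into (((0 + 0) + ((0 + 0) + 0)) + (((0 + 0) + (0 + 0)) + 0)), now (- (((0 + 0) + ((0 + 0) + 0)) + (((0 + 0) + (0 + 0)) + 0)))
step 2: add_zero (→) rewrites (0 + 0) into 0, now (- (((0 + 0) + ((0 + 0) + 0)) + (((0 + 0) + 0) + 0)))
step 3: add_zero (→) rewrites (0 + 0) into 0, now (- (((0 + 0) + (0 + 0)) + (((0 + 0) + 0) + 0)))
step 4: add_zero (→) rewrites (0 + 0) into 0, now (- (((0 + 0) + 0) + (((0 + 0) + 0) + 0)))
step 5: add_zero (→) rewrites ((0 + 0) + 0) into (0 + 0), now (- ((0 + 0) + (((0 + 0) + 0) + 0)))
step 6: add_zero (→) rewrites (0 + 0) into 0, now (- ((0 + 0) + ((0 + 0) + 0)))
step 7: add_assoc (→) rewrites ((0 + 0) + ((0 + 0) + 0)) into (0 + (0 + ((0 + 0) + 0))), now (- (0 + (0 + ((0 + 0) + 0))))
step 8: add_comm (→) rewrites (0 + (0 + ((0 + 0) + 0))) into ((0 + ((0 + 0) + 0)) + 0), now (- ((0 + ((0 + 0) + 0)) + 0))
step 9: add_zero (→) rewrites (0 + 0) into 0, now (- ((0 + (0 + 0)) + 0))
step 10: add_comm (→) rewrites (0 + (0 + 0)) into ((0 + 0) + 0), now (- (((0 + 0) + 0) + 0))
step 11: add_zero (→) rewrites ((0 + 0) + 0) into (0 + 0), now (- ((0 + 0) + 0))
step 12: add_zero (←) rewrites 0 into (0 + 0), which is E2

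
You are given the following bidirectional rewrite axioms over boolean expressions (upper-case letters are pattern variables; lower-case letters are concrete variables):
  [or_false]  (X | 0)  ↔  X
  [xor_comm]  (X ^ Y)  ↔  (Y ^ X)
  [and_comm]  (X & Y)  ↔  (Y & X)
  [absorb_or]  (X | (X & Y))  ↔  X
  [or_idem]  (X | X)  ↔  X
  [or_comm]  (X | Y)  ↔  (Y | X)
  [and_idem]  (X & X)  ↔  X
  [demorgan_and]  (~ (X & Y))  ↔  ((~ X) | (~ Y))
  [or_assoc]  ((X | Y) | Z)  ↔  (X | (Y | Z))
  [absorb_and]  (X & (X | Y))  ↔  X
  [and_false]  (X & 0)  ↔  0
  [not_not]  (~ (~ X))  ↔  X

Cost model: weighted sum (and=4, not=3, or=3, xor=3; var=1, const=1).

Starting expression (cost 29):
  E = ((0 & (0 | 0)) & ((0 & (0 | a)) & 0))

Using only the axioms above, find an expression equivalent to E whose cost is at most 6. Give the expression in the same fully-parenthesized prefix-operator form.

(1) (0 & (0 | a))  =[absorb_and →]=  0    ⊢ ((0 & (0 | 0)) & (0 & 0))
(2) (0 | 0)  =[or_idem →]=  0    ⊢ ((0 & 0) & (0 & 0))
(3) ((0 & 0) & (0 & 0))  =[and_idem →]=  (0 & 0)    ⊢ cost 6, within 6

(0 & 0)   [cost 6]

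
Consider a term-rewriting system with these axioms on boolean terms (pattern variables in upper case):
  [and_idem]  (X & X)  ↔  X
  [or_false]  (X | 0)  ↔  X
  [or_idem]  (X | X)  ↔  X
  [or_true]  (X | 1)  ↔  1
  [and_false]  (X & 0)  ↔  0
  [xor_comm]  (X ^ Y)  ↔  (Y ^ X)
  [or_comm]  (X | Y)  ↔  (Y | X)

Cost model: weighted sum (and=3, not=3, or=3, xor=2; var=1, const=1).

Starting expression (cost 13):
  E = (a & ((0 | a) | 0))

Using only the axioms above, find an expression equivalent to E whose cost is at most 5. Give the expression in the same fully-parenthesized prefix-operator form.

(1) ((0 | a) | 0)  =[or_false →]=  (0 | a)    ⊢ (a & (0 | a))
(2) (0 | a)  =[or_comm →]=  (a | 0)    ⊢ (a & (a | 0))
(3) (a | 0)  =[or_false →]=  a    ⊢ cost 5, within 5

(a & a)   [cost 5]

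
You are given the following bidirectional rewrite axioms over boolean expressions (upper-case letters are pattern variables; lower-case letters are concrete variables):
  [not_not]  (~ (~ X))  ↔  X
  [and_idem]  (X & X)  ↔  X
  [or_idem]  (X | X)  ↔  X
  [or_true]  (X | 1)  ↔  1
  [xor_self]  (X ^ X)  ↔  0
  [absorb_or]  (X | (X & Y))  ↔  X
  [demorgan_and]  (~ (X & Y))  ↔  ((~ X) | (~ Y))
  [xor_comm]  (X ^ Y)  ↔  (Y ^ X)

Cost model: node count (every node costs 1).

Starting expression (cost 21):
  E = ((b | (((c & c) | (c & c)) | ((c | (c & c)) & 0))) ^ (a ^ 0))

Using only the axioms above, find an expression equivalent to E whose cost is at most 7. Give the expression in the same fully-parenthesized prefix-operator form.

((b | c) ^ (a ^ 0))   [cost 7]

1. [and_idem →] (c & c)  →  c;  E = ((b | ((c | (c & c)) | ((c | (c & c)) & 0))) ^ (a ^ 0))
2. [absorb_or →] ((c | (c & c)) | ((c | (c & c)) & 0))  →  (c | (c & c));  E = ((b | (c | (c & c))) ^ (a ^ 0))
3. [absorb_or →] (c | (c & c))  →  c;  cost 7 ≤ 7, done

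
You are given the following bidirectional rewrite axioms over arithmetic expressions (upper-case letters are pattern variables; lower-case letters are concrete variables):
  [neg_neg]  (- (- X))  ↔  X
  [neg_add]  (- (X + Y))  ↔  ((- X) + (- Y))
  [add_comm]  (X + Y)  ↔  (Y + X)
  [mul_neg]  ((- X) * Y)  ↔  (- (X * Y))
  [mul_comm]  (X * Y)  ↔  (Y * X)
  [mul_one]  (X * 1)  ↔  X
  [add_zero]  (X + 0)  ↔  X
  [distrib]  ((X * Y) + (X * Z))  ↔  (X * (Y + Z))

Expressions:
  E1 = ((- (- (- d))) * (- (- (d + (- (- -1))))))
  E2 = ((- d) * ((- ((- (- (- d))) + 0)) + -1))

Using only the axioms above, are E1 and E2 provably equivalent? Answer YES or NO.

1. [neg_neg →] (- (- -1))  →  -1;  E1 = ((- (- (- d))) * (- (- (d + -1))))
2. [neg_neg →] (- (- d))  →  d;  E1 = ((- d) * (- (- (d + -1))))
3. [neg_neg →] (- (- (d + -1)))  →  (d + -1);  E1 = ((- d) * (d + -1))
4. [neg_neg ←] d  →  (- (- d));  E1 = ((- d) * ((- (- d)) + -1))
5. [neg_neg ←] d  →  (- (- d));  E1 = ((- d) * ((- (- (- (- d)))) + -1))
6. [add_zero ←] (- (- (- d)))  →  ((- (- (- d))) + 0);  this is E2

YES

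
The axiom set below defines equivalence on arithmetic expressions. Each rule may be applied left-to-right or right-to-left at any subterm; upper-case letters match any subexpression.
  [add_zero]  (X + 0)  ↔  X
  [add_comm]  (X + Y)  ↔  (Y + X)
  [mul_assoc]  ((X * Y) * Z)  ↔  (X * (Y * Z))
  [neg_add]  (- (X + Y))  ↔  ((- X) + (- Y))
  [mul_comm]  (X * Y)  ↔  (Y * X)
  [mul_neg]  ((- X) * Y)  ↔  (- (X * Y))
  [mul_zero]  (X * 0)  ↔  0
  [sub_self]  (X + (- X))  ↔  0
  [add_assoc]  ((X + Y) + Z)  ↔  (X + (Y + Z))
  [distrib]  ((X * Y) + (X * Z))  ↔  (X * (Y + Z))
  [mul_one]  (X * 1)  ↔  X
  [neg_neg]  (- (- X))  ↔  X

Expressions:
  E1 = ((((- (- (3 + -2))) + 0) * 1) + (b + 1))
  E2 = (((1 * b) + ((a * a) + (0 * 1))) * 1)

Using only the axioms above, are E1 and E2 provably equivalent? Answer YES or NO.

Every axiom is a valid identity, so a rewrite proof would force E1 and E2 to agree under every assignment.
At a=0, b=0: E1 = 2 but E2 = 0; they differ, so no derivation exists.

NO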